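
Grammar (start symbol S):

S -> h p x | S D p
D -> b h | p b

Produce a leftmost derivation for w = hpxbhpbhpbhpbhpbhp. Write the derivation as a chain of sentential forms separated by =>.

S=>SDp=>SDpDp=>SDpDpDp=>SDpDpDpDp=>SDpDpDpDpDp=>hpxDpDpDpDpDp=>hpxbhpDpDpDpDp=>hpxbhpbhpDpDpDp=>hpxbhpbhpbhpDpDp=>hpxbhpbhpbhpbhpDp=>hpxbhpbhpbhpbhpbhp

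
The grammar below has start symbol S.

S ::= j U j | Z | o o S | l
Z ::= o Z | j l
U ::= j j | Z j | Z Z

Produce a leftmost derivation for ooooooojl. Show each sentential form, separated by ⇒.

S ⇒ ooS ⇒ ooooS ⇒ ooooZ ⇒ oooooZ ⇒ ooooooZ ⇒ oooooooZ ⇒ ooooooojl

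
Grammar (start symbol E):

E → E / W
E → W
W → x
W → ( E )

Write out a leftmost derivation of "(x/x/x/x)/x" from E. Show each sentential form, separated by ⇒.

E ⇒ E/W ⇒ W/W ⇒ (E)/W ⇒ (E/W)/W ⇒ (E/W/W)/W ⇒ (E/W/W/W)/W ⇒ (W/W/W/W)/W ⇒ (x/W/W/W)/W ⇒ (x/x/W/W)/W ⇒ (x/x/x/W)/W ⇒ (x/x/x/x)/W ⇒ (x/x/x/x)/x

E ⇒ E/W   [E → E / W]
E/W ⇒ W/W   [E → W]
W/W ⇒ (E)/W   [W → ( E )]
(E)/W ⇒ (E/W)/W   [E → E / W]
(E/W)/W ⇒ (E/W/W)/W   [E → E / W]
(E/W/W)/W ⇒ (E/W/W/W)/W   [E → E / W]
(E/W/W/W)/W ⇒ (W/W/W/W)/W   [E → W]
(W/W/W/W)/W ⇒ (x/W/W/W)/W   [W → x]
(x/W/W/W)/W ⇒ (x/x/W/W)/W   [W → x]
(x/x/W/W)/W ⇒ (x/x/x/W)/W   [W → x]
(x/x/x/W)/W ⇒ (x/x/x/x)/W   [W → x]
(x/x/x/x)/W ⇒ (x/x/x/x)/x   [W → x]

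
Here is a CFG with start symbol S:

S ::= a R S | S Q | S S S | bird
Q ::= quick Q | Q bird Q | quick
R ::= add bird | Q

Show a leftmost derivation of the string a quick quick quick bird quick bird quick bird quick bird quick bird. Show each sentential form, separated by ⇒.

S ⇒ a R S ⇒ a Q S ⇒ a Q bird Q S ⇒ a Q bird Q bird Q S ⇒ a quick Q bird Q bird Q S ⇒ a quick Q bird Q bird Q bird Q S ⇒ a quick Q bird Q bird Q bird Q bird Q S ⇒ a quick quick Q bird Q bird Q bird Q bird Q S ⇒ a quick quick quick bird Q bird Q bird Q bird Q S ⇒ a quick quick quick bird quick bird Q bird Q bird Q S ⇒ a quick quick quick bird quick bird quick bird Q bird Q S ⇒ a quick quick quick bird quick bird quick bird quick bird Q S ⇒ a quick quick quick bird quick bird quick bird quick bird quick S ⇒ a quick quick quick bird quick bird quick bird quick bird quick bird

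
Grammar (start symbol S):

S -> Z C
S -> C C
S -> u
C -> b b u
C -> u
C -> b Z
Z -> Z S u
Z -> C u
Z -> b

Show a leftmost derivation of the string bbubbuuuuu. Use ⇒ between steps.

S ⇒ CC ⇒ bbuC ⇒ bbubZ ⇒ bbubCu ⇒ bbubbZu ⇒ bbubbZSuu ⇒ bbubbCuSuu ⇒ bbubbuuSuu ⇒ bbubbuuuuu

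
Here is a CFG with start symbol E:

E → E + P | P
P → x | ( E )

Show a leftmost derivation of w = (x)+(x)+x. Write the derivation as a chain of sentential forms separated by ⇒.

E ⇒ E+P   [E → E + P]
E+P ⇒ E+P+P   [E → E + P]
E+P+P ⇒ P+P+P   [E → P]
P+P+P ⇒ (E)+P+P   [P → ( E )]
(E)+P+P ⇒ (P)+P+P   [E → P]
(P)+P+P ⇒ (x)+P+P   [P → x]
(x)+P+P ⇒ (x)+(E)+P   [P → ( E )]
(x)+(E)+P ⇒ (x)+(P)+P   [E → P]
(x)+(P)+P ⇒ (x)+(x)+P   [P → x]
(x)+(x)+P ⇒ (x)+(x)+x   [P → x]

E ⇒ E+P ⇒ E+P+P ⇒ P+P+P ⇒ (E)+P+P ⇒ (P)+P+P ⇒ (x)+P+P ⇒ (x)+(E)+P ⇒ (x)+(P)+P ⇒ (x)+(x)+P ⇒ (x)+(x)+x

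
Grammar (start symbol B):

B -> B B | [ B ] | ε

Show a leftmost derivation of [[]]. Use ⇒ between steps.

B ⇒ [B] ⇒ [BB] ⇒ [BBB] ⇒ [BBBB] ⇒ [[B]BBB] ⇒ [[]BBB] ⇒ [[]BB] ⇒ [[]B] ⇒ [[]]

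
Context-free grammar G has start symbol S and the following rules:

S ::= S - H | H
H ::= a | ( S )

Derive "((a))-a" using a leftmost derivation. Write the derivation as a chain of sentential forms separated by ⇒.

S⇒S-H⇒H-H⇒(S)-H⇒(H)-H⇒((S))-H⇒((H))-H⇒((a))-H⇒((a))-a

S ⇒ S-H   [S ::= S - H]
S-H ⇒ H-H   [S ::= H]
H-H ⇒ (S)-H   [H ::= ( S )]
(S)-H ⇒ (H)-H   [S ::= H]
(H)-H ⇒ ((S))-H   [H ::= ( S )]
((S))-H ⇒ ((H))-H   [S ::= H]
((H))-H ⇒ ((a))-H   [H ::= a]
((a))-H ⇒ ((a))-a   [H ::= a]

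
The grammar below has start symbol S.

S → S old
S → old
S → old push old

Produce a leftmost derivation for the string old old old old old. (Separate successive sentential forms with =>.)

S => S old   [S → S old]
S old => S old old   [S → S old]
S old old => S old old old   [S → S old]
S old old old => S old old old old   [S → S old]
S old old old old => old old old old old   [S → old]

S => S old => S old old => S old old old => S old old old old => old old old old old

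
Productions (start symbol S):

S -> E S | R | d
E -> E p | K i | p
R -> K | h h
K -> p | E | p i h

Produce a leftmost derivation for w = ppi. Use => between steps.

S => R   [S -> R]
R => K   [R -> K]
K => E   [K -> E]
E => Ki   [E -> K i]
Ki => Ei   [K -> E]
Ei => Epi   [E -> E p]
Epi => ppi   [E -> p]

S => R => K => E => Ki => Ei => Epi => ppi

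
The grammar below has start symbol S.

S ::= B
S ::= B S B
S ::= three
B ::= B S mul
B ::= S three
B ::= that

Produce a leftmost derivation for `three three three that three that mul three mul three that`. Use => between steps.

S => B S B => B S mul S B => B S mul S mul S B => S three S mul S mul S B => B three S mul S mul S B => S three three S mul S mul S B => three three three S mul S mul S B => three three three B S B mul S mul S B => three three three that S B mul S mul S B => three three three that three B mul S mul S B => three three three that three that mul S mul S B => three three three that three that mul three mul S B => three three three that three that mul three mul three B => three three three that three that mul three mul three that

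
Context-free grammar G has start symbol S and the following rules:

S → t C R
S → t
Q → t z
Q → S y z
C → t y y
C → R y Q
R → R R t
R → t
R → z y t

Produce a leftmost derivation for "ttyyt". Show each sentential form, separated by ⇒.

S ⇒ tCR ⇒ ttyyR ⇒ ttyyt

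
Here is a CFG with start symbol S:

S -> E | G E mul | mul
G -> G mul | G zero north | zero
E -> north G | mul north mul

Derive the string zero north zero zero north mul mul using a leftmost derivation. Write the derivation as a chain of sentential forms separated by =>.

S => G E mul   [S -> G E mul]
G E mul => zero E mul   [G -> zero]
zero E mul => zero north G mul   [E -> north G]
zero north G mul => zero north G mul mul   [G -> G mul]
zero north G mul mul => zero north G zero north mul mul   [G -> G zero north]
zero north G zero north mul mul => zero north zero zero north mul mul   [G -> zero]

S => G E mul => zero E mul => zero north G mul => zero north G mul mul => zero north G zero north mul mul => zero north zero zero north mul mul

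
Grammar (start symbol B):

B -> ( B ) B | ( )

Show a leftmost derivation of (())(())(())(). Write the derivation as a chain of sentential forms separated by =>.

B => (B)B => (())B => (())(B)B => (())(())B => (())(())(B)B => (())(())(())B => (())(())(())()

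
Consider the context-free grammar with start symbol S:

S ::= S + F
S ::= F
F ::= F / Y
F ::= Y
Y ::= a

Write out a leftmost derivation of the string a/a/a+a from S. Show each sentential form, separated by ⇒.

S ⇒ S+F   [S ::= S + F]
S+F ⇒ F+F   [S ::= F]
F+F ⇒ F/Y+F   [F ::= F / Y]
F/Y+F ⇒ F/Y/Y+F   [F ::= F / Y]
F/Y/Y+F ⇒ Y/Y/Y+F   [F ::= Y]
Y/Y/Y+F ⇒ a/Y/Y+F   [Y ::= a]
a/Y/Y+F ⇒ a/a/Y+F   [Y ::= a]
a/a/Y+F ⇒ a/a/a+F   [Y ::= a]
a/a/a+F ⇒ a/a/a+Y   [F ::= Y]
a/a/a+Y ⇒ a/a/a+a   [Y ::= a]

S ⇒ S+F ⇒ F+F ⇒ F/Y+F ⇒ F/Y/Y+F ⇒ Y/Y/Y+F ⇒ a/Y/Y+F ⇒ a/a/Y+F ⇒ a/a/a+F ⇒ a/a/a+Y ⇒ a/a/a+a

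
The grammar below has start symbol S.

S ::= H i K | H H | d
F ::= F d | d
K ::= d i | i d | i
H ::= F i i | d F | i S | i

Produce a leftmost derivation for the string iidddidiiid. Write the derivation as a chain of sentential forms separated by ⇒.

S ⇒ HH ⇒ iSH ⇒ iHHH ⇒ iiSHH ⇒ iiHiKHH ⇒ iidFiKHH ⇒ iidFdiKHH ⇒ iidddiKHH ⇒ iidddidiHH ⇒ iidddidiiH ⇒ iidddidiiiS ⇒ iidddidiiid

S ⇒ HH   [S ::= H H]
HH ⇒ iSH   [H ::= i S]
iSH ⇒ iHHH   [S ::= H H]
iHHH ⇒ iiSHH   [H ::= i S]
iiSHH ⇒ iiHiKHH   [S ::= H i K]
iiHiKHH ⇒ iidFiKHH   [H ::= d F]
iidFiKHH ⇒ iidFdiKHH   [F ::= F d]
iidFdiKHH ⇒ iidddiKHH   [F ::= d]
iidddiKHH ⇒ iidddidiHH   [K ::= d i]
iidddidiHH ⇒ iidddidiiH   [H ::= i]
iidddidiiH ⇒ iidddidiiiS   [H ::= i S]
iidddidiiiS ⇒ iidddidiiid   [S ::= d]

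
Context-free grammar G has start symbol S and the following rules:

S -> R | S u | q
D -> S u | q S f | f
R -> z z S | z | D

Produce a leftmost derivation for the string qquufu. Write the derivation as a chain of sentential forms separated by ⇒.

S ⇒ Su   [S -> S u]
Su ⇒ Ru   [S -> R]
Ru ⇒ Du   [R -> D]
Du ⇒ qSfu   [D -> q S f]
qSfu ⇒ qSufu   [S -> S u]
qSufu ⇒ qRufu   [S -> R]
qRufu ⇒ qDufu   [R -> D]
qDufu ⇒ qSuufu   [D -> S u]
qSuufu ⇒ qquufu   [S -> q]

S⇒Su⇒Ru⇒Du⇒qSfu⇒qSufu⇒qRufu⇒qDufu⇒qSuufu⇒qquufu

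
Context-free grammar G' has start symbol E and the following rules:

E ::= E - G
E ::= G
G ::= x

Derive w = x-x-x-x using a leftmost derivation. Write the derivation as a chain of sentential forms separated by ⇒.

E ⇒ E-G ⇒ E-G-G ⇒ E-G-G-G ⇒ G-G-G-G ⇒ x-G-G-G ⇒ x-x-G-G ⇒ x-x-x-G ⇒ x-x-x-x

E ⇒ E-G   [E ::= E - G]
E-G ⇒ E-G-G   [E ::= E - G]
E-G-G ⇒ E-G-G-G   [E ::= E - G]
E-G-G-G ⇒ G-G-G-G   [E ::= G]
G-G-G-G ⇒ x-G-G-G   [G ::= x]
x-G-G-G ⇒ x-x-G-G   [G ::= x]
x-x-G-G ⇒ x-x-x-G   [G ::= x]
x-x-x-G ⇒ x-x-x-x   [G ::= x]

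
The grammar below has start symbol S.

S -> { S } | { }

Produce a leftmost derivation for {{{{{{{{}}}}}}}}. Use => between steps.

S => {S} => {{S}} => {{{S}}} => {{{{S}}}} => {{{{{S}}}}} => {{{{{{S}}}}}} => {{{{{{{S}}}}}}} => {{{{{{{{}}}}}}}}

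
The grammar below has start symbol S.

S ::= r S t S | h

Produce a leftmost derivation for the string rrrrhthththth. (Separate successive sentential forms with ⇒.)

S ⇒ rStS   [S ::= r S t S]
rStS ⇒ rrStStS   [S ::= r S t S]
rrStStS ⇒ rrrStStStS   [S ::= r S t S]
rrrStStStS ⇒ rrrrStStStStS   [S ::= r S t S]
rrrrStStStStS ⇒ rrrrhtStStStS   [S ::= h]
rrrrhtStStStS ⇒ rrrrhthtStStS   [S ::= h]
rrrrhthtStStS ⇒ rrrrhththtStS   [S ::= h]
rrrrhththtStS ⇒ rrrrhthththtS   [S ::= h]
rrrrhthththtS ⇒ rrrrhthththth   [S ::= h]

S ⇒ rStS ⇒ rrStStS ⇒ rrrStStStS ⇒ rrrrStStStStS ⇒ rrrrhtStStStS ⇒ rrrrhthtStStS ⇒ rrrrhththtStS ⇒ rrrrhthththtS ⇒ rrrrhthththth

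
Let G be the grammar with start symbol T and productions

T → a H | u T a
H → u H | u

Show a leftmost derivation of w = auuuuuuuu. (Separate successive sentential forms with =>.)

T => aH => auH => auuH => auuuH => auuuuH => auuuuuH => auuuuuuH => auuuuuuuH => auuuuuuuu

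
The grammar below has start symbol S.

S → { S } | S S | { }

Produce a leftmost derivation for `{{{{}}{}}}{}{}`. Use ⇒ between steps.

S⇒SS⇒SSS⇒{S}SS⇒{{S}}SS⇒{{SS}}SS⇒{{{S}S}}SS⇒{{{{}}S}}SS⇒{{{{}}{}}}SS⇒{{{{}}{}}}{}S⇒{{{{}}{}}}{}{}

S ⇒ SS   [S → S S]
SS ⇒ SSS   [S → S S]
SSS ⇒ {S}SS   [S → { S }]
{S}SS ⇒ {{S}}SS   [S → { S }]
{{S}}SS ⇒ {{SS}}SS   [S → S S]
{{SS}}SS ⇒ {{{S}S}}SS   [S → { S }]
{{{S}S}}SS ⇒ {{{{}}S}}SS   [S → { }]
{{{{}}S}}SS ⇒ {{{{}}{}}}SS   [S → { }]
{{{{}}{}}}SS ⇒ {{{{}}{}}}{}S   [S → { }]
{{{{}}{}}}{}S ⇒ {{{{}}{}}}{}{}   [S → { }]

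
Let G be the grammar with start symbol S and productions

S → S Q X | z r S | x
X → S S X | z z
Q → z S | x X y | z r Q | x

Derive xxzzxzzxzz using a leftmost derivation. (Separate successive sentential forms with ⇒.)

S ⇒ SQX   [S → S Q X]
SQX ⇒ SQXQX   [S → S Q X]
SQXQX ⇒ SQXQXQX   [S → S Q X]
SQXQXQX ⇒ xQXQXQX   [S → x]
xQXQXQX ⇒ xxXQXQX   [Q → x]
xxXQXQX ⇒ xxzzQXQX   [X → z z]
xxzzQXQX ⇒ xxzzxXQX   [Q → x]
xxzzxXQX ⇒ xxzzxzzQX   [X → z z]
xxzzxzzQX ⇒ xxzzxzzxX   [Q → x]
xxzzxzzxX ⇒ xxzzxzzxzz   [X → z z]

S⇒SQX⇒SQXQX⇒SQXQXQX⇒xQXQXQX⇒xxXQXQX⇒xxzzQXQX⇒xxzzxXQX⇒xxzzxzzQX⇒xxzzxzzxX⇒xxzzxzzxzz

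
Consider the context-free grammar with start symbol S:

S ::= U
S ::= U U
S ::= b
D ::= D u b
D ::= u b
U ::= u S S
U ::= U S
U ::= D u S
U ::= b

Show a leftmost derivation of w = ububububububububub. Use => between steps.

S => UU => DuSU => DubuSU => DububuSU => DubububuSU => DububububuSU => DubububububuSU => ububububububuSU => ubububububububU => ubububububububDuS => ububububububububuS => ububububububububub

S => UU   [S ::= U U]
UU => DuSU   [U ::= D u S]
DuSU => DubuSU   [D ::= D u b]
DubuSU => DububuSU   [D ::= D u b]
DububuSU => DubububuSU   [D ::= D u b]
DubububuSU => DububububuSU   [D ::= D u b]
DububububuSU => DubububububuSU   [D ::= D u b]
DubububububuSU => ububububububuSU   [D ::= u b]
ububububububuSU => ubububububububU   [S ::= b]
ubububububububU => ubububububububDuS   [U ::= D u S]
ubububububububDuS => ububububububububuS   [D ::= u b]
ububububububububuS => ububububububububub   [S ::= b]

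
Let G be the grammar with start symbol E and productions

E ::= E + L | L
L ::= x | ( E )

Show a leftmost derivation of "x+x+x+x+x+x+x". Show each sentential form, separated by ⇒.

E⇒E+L⇒E+L+L⇒E+L+L+L⇒E+L+L+L+L⇒E+L+L+L+L+L⇒E+L+L+L+L+L+L⇒L+L+L+L+L+L+L⇒x+L+L+L+L+L+L⇒x+x+L+L+L+L+L⇒x+x+x+L+L+L+L⇒x+x+x+x+L+L+L⇒x+x+x+x+x+L+L⇒x+x+x+x+x+x+L⇒x+x+x+x+x+x+x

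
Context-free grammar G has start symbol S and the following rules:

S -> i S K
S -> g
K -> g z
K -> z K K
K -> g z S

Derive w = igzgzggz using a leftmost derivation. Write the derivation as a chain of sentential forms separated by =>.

S=>iSK=>igK=>igzKK=>igzgzSK=>igzgzgK=>igzgzggz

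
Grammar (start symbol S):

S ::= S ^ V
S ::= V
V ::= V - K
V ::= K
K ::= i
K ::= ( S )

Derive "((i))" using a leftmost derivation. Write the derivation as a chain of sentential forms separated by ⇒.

S⇒V⇒K⇒(S)⇒(V)⇒(K)⇒((S))⇒((V))⇒((K))⇒((i))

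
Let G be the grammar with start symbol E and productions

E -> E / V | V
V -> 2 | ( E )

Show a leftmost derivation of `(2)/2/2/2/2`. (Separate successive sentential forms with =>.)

E => E/V => E/V/V => E/V/V/V => E/V/V/V/V => V/V/V/V/V => (E)/V/V/V/V => (V)/V/V/V/V => (2)/V/V/V/V => (2)/2/V/V/V => (2)/2/2/V/V => (2)/2/2/2/V => (2)/2/2/2/2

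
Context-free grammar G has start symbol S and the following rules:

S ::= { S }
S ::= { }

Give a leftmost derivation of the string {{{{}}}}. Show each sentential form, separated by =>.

S => {S} => {{S}} => {{{S}}} => {{{{}}}}

S => {S}   [S ::= { S }]
{S} => {{S}}   [S ::= { S }]
{{S}} => {{{S}}}   [S ::= { S }]
{{{S}}} => {{{{}}}}   [S ::= { }]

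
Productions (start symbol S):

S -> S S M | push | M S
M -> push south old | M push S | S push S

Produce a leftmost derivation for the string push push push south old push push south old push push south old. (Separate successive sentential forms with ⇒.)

S ⇒ S S M ⇒ S S M S M ⇒ S S M S M S M ⇒ push S M S M S M ⇒ push push M S M S M ⇒ push push push south old S M S M ⇒ push push push south old push M S M ⇒ push push push south old push push south old S M ⇒ push push push south old push push south old push M ⇒ push push push south old push push south old push push south old

S ⇒ S S M   [S -> S S M]
S S M ⇒ S S M S M   [S -> S S M]
S S M S M ⇒ S S M S M S M   [S -> S S M]
S S M S M S M ⇒ push S M S M S M   [S -> push]
push S M S M S M ⇒ push push M S M S M   [S -> push]
push push M S M S M ⇒ push push push south old S M S M   [M -> push south old]
push push push south old S M S M ⇒ push push push south old push M S M   [S -> push]
push push push south old push M S M ⇒ push push push south old push push south old S M   [M -> push south old]
push push push south old push push south old S M ⇒ push push push south old push push south old push M   [S -> push]
push push push south old push push south old push M ⇒ push push push south old push push south old push push south old   [M -> push south old]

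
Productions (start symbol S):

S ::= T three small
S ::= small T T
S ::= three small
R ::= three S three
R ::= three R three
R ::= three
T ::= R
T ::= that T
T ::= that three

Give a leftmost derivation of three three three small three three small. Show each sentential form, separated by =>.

S => T three small   [S ::= T three small]
T three small => R three small   [T ::= R]
R three small => three S three three small   [R ::= three S three]
three S three three small => three T three small three three small   [S ::= T three small]
three T three small three three small => three R three small three three small   [T ::= R]
three R three small three three small => three three three small three three small   [R ::= three]

S => T three small => R three small => three S three three small => three T three small three three small => three R three small three three small => three three three small three three small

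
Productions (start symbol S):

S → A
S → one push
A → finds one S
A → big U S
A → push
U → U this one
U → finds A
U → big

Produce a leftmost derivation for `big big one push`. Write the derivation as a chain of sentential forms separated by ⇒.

S ⇒ A   [S → A]
A ⇒ big U S   [A → big U S]
big U S ⇒ big big S   [U → big]
big big S ⇒ big big one push   [S → one push]

S ⇒ A ⇒ big U S ⇒ big big S ⇒ big big one push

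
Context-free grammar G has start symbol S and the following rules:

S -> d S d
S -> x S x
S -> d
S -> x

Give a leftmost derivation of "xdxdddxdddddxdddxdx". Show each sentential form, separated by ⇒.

S ⇒ xSx ⇒ xdSdx ⇒ xdxSxdx ⇒ xdxdSdxdx ⇒ xdxddSddxdx ⇒ xdxdddSdddxdx ⇒ xdxdddxSxdddxdx ⇒ xdxdddxdSdxdddxdx ⇒ xdxdddxddSddxdddxdx ⇒ xdxdddxdddddxdddxdx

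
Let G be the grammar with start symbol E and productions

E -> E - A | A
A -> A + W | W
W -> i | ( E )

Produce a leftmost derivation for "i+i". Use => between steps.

E => A   [E -> A]
A => A+W   [A -> A + W]
A+W => W+W   [A -> W]
W+W => i+W   [W -> i]
i+W => i+i   [W -> i]

E=>A=>A+W=>W+W=>i+W=>i+i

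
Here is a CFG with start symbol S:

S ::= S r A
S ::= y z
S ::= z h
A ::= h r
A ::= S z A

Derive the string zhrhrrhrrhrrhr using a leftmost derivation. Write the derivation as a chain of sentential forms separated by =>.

S=>SrA=>SrArA=>SrArArA=>SrArArArA=>zhrArArArA=>zhrhrrArArA=>zhrhrrhrrArA=>zhrhrrhrrhrrA=>zhrhrrhrrhrrhr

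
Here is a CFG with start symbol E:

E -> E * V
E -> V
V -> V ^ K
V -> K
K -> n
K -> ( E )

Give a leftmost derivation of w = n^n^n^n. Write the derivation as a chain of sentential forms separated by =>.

E => V => V^K => V^K^K => V^K^K^K => K^K^K^K => n^K^K^K => n^n^K^K => n^n^n^K => n^n^n^n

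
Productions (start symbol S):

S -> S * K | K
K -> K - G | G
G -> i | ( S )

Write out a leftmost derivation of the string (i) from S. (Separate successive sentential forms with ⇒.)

S ⇒ K   [S -> K]
K ⇒ G   [K -> G]
G ⇒ (S)   [G -> ( S )]
(S) ⇒ (K)   [S -> K]
(K) ⇒ (G)   [K -> G]
(G) ⇒ (i)   [G -> i]

S⇒K⇒G⇒(S)⇒(K)⇒(G)⇒(i)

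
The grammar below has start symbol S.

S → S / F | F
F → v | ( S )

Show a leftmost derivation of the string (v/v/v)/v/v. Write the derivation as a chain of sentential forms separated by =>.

S => S/F   [S → S / F]
S/F => S/F/F   [S → S / F]
S/F/F => F/F/F   [S → F]
F/F/F => (S)/F/F   [F → ( S )]
(S)/F/F => (S/F)/F/F   [S → S / F]
(S/F)/F/F => (S/F/F)/F/F   [S → S / F]
(S/F/F)/F/F => (F/F/F)/F/F   [S → F]
(F/F/F)/F/F => (v/F/F)/F/F   [F → v]
(v/F/F)/F/F => (v/v/F)/F/F   [F → v]
(v/v/F)/F/F => (v/v/v)/F/F   [F → v]
(v/v/v)/F/F => (v/v/v)/v/F   [F → v]
(v/v/v)/v/F => (v/v/v)/v/v   [F → v]

S => S/F => S/F/F => F/F/F => (S)/F/F => (S/F)/F/F => (S/F/F)/F/F => (F/F/F)/F/F => (v/F/F)/F/F => (v/v/F)/F/F => (v/v/v)/F/F => (v/v/v)/v/F => (v/v/v)/v/v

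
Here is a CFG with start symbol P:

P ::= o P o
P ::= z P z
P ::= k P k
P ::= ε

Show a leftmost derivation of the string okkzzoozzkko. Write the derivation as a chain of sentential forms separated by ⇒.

P ⇒ oPo ⇒ okPko ⇒ okkPkko ⇒ okkzPzkko ⇒ okkzzPzzkko ⇒ okkzzoPozzkko ⇒ okkzzoozzkko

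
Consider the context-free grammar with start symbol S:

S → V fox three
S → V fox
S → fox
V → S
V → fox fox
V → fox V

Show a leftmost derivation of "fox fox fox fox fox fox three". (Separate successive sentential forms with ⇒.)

S ⇒ V fox three ⇒ fox V fox three ⇒ fox S fox three ⇒ fox V fox fox three ⇒ fox fox V fox fox three ⇒ fox fox fox fox fox fox three

S ⇒ V fox three   [S → V fox three]
V fox three ⇒ fox V fox three   [V → fox V]
fox V fox three ⇒ fox S fox three   [V → S]
fox S fox three ⇒ fox V fox fox three   [S → V fox]
fox V fox fox three ⇒ fox fox V fox fox three   [V → fox V]
fox fox V fox fox three ⇒ fox fox fox fox fox fox three   [V → fox fox]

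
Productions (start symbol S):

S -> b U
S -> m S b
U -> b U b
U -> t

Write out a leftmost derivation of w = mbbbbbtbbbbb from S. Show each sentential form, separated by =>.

S => mSb   [S -> m S b]
mSb => mbUb   [S -> b U]
mbUb => mbbUbb   [U -> b U b]
mbbUbb => mbbbUbbb   [U -> b U b]
mbbbUbbb => mbbbbUbbbb   [U -> b U b]
mbbbbUbbbb => mbbbbbUbbbbb   [U -> b U b]
mbbbbbUbbbbb => mbbbbbtbbbbb   [U -> t]

S=>mSb=>mbUb=>mbbUbb=>mbbbUbbb=>mbbbbUbbbb=>mbbbbbUbbbbb=>mbbbbbtbbbbb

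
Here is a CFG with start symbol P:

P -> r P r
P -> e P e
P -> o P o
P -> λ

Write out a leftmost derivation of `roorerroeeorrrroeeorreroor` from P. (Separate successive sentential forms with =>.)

P => rPr   [P -> r P r]
rPr => roPor   [P -> o P o]
roPor => rooPoor   [P -> o P o]
rooPoor => roorProor   [P -> r P r]
roorProor => roorePeroor   [P -> e P e]
roorePeroor => roorerPreroor   [P -> r P r]
roorerPreroor => roorerrPrreroor   [P -> r P r]
roorerrPrreroor => roorerroPorreroor   [P -> o P o]
roorerroPorreroor => roorerroePeorreroor   [P -> e P e]
roorerroePeorreroor => roorerroeePeeorreroor   [P -> e P e]
roorerroeePeeorreroor => roorerroeeoPoeeorreroor   [P -> o P o]
roorerroeeoPoeeorreroor => roorerroeeorProeeorreroor   [P -> r P r]
roorerroeeorProeeorreroor => roorerroeeorrPrroeeorreroor   [P -> r P r]
roorerroeeorrPrroeeorreroor => roorerroeeorrrroeeorreroor   [P -> λ]

P=>rPr=>roPor=>rooPoor=>roorProor=>roorePeroor=>roorerPreroor=>roorerrPrreroor=>roorerroPorreroor=>roorerroePeorreroor=>roorerroeePeeorreroor=>roorerroeeoPoeeorreroor=>roorerroeeorProeeorreroor=>roorerroeeorrPrroeeorreroor=>roorerroeeorrrroeeorreroor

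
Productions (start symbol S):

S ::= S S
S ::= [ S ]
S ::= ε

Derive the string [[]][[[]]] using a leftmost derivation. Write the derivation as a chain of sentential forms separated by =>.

S => SS   [S ::= S S]
SS => SSS   [S ::= S S]
SSS => [S]SS   [S ::= [ S ]]
[S]SS => [[S]]SS   [S ::= [ S ]]
[[S]]SS => [[]]SS   [S ::= ε]
[[]]SS => [[]]SSS   [S ::= S S]
[[]]SSS => [[]][S]SS   [S ::= [ S ]]
[[]][S]SS => [[]][SS]SS   [S ::= S S]
[[]][SS]SS => [[]][[S]S]SS   [S ::= [ S ]]
[[]][[S]S]SS => [[]][[[S]]S]SS   [S ::= [ S ]]
[[]][[[S]]S]SS => [[]][[[]]S]SS   [S ::= ε]
[[]][[[]]S]SS => [[]][[[]]]SS   [S ::= ε]
[[]][[[]]]SS => [[]][[[]]]S   [S ::= ε]
[[]][[[]]]S => [[]][[[]]]   [S ::= ε]

S=>SS=>SSS=>[S]SS=>[[S]]SS=>[[]]SS=>[[]]SSS=>[[]][S]SS=>[[]][SS]SS=>[[]][[S]S]SS=>[[]][[[S]]S]SS=>[[]][[[]]S]SS=>[[]][[[]]]SS=>[[]][[[]]]S=>[[]][[[]]]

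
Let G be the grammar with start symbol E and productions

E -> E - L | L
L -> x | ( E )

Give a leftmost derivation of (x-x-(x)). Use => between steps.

E => L => (E) => (E-L) => (E-L-L) => (L-L-L) => (x-L-L) => (x-x-L) => (x-x-(E)) => (x-x-(L)) => (x-x-(x))

E => L   [E -> L]
L => (E)   [L -> ( E )]
(E) => (E-L)   [E -> E - L]
(E-L) => (E-L-L)   [E -> E - L]
(E-L-L) => (L-L-L)   [E -> L]
(L-L-L) => (x-L-L)   [L -> x]
(x-L-L) => (x-x-L)   [L -> x]
(x-x-L) => (x-x-(E))   [L -> ( E )]
(x-x-(E)) => (x-x-(L))   [E -> L]
(x-x-(L)) => (x-x-(x))   [L -> x]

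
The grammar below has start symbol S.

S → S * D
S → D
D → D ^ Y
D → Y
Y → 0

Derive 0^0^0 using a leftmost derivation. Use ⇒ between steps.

S ⇒ D   [S → D]
D ⇒ D^Y   [D → D ^ Y]
D^Y ⇒ D^Y^Y   [D → D ^ Y]
D^Y^Y ⇒ Y^Y^Y   [D → Y]
Y^Y^Y ⇒ 0^Y^Y   [Y → 0]
0^Y^Y ⇒ 0^0^Y   [Y → 0]
0^0^Y ⇒ 0^0^0   [Y → 0]

S ⇒ D ⇒ D^Y ⇒ D^Y^Y ⇒ Y^Y^Y ⇒ 0^Y^Y ⇒ 0^0^Y ⇒ 0^0^0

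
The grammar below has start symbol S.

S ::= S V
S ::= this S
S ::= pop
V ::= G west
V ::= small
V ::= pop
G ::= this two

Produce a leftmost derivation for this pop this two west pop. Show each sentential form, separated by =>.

S => S V => S V V => this S V V => this pop V V => this pop G west V => this pop this two west V => this pop this two west pop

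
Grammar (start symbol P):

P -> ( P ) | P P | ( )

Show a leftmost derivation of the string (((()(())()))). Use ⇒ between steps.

P ⇒ (P) ⇒ ((P)) ⇒ (((P))) ⇒ (((PP))) ⇒ (((PPP))) ⇒ (((()PP))) ⇒ (((()(P)P))) ⇒ (((()(())P))) ⇒ (((()(())())))

P ⇒ (P)   [P -> ( P )]
(P) ⇒ ((P))   [P -> ( P )]
((P)) ⇒ (((P)))   [P -> ( P )]
(((P))) ⇒ (((PP)))   [P -> P P]
(((PP))) ⇒ (((PPP)))   [P -> P P]
(((PPP))) ⇒ (((()PP)))   [P -> ( )]
(((()PP))) ⇒ (((()(P)P)))   [P -> ( P )]
(((()(P)P))) ⇒ (((()(())P)))   [P -> ( )]
(((()(())P))) ⇒ (((()(())())))   [P -> ( )]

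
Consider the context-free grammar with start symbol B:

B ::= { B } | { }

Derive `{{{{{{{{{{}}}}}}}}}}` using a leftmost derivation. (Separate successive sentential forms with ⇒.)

B ⇒ {B} ⇒ {{B}} ⇒ {{{B}}} ⇒ {{{{B}}}} ⇒ {{{{{B}}}}} ⇒ {{{{{{B}}}}}} ⇒ {{{{{{{B}}}}}}} ⇒ {{{{{{{{B}}}}}}}} ⇒ {{{{{{{{{B}}}}}}}}} ⇒ {{{{{{{{{{}}}}}}}}}}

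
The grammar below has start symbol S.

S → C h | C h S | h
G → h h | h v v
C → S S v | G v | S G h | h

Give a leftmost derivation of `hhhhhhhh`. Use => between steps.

S => ChS   [S → C h S]
ChS => SGhhS   [C → S G h]
SGhhS => ChGhhS   [S → C h]
ChGhhS => hhGhhS   [C → h]
hhGhhS => hhhhhhS   [G → h h]
hhhhhhS => hhhhhhCh   [S → C h]
hhhhhhCh => hhhhhhhh   [C → h]

S => ChS => SGhhS => ChGhhS => hhGhhS => hhhhhhS => hhhhhhCh => hhhhhhhh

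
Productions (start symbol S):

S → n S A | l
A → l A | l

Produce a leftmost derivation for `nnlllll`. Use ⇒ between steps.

S ⇒ nSA ⇒ nnSAA ⇒ nnlAA ⇒ nnllAA ⇒ nnlllAA ⇒ nnllllA ⇒ nnlllll

S ⇒ nSA   [S → n S A]
nSA ⇒ nnSAA   [S → n S A]
nnSAA ⇒ nnlAA   [S → l]
nnlAA ⇒ nnllAA   [A → l A]
nnllAA ⇒ nnlllAA   [A → l A]
nnlllAA ⇒ nnllllA   [A → l]
nnllllA ⇒ nnlllll   [A → l]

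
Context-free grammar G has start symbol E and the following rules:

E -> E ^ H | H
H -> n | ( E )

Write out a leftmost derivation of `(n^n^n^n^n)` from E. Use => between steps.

E=>H=>(E)=>(E^H)=>(E^H^H)=>(E^H^H^H)=>(E^H^H^H^H)=>(H^H^H^H^H)=>(n^H^H^H^H)=>(n^n^H^H^H)=>(n^n^n^H^H)=>(n^n^n^n^H)=>(n^n^n^n^n)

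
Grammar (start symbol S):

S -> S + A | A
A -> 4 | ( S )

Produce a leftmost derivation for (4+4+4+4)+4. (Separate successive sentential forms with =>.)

S => S+A => A+A => (S)+A => (S+A)+A => (S+A+A)+A => (S+A+A+A)+A => (A+A+A+A)+A => (4+A+A+A)+A => (4+4+A+A)+A => (4+4+4+A)+A => (4+4+4+4)+A => (4+4+4+4)+4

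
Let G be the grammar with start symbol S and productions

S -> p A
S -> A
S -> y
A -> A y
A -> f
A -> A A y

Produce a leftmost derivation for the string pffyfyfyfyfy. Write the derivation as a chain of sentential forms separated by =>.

S => pA => pAAy => pAAyAy => pAAyAyAy => pAAyAyAyAy => pAAyAyAyAyAy => pfAyAyAyAyAy => pffyAyAyAyAy => pffyfyAyAyAy => pffyfyfyAyAy => pffyfyfyfyAy => pffyfyfyfyfy

S => pA   [S -> p A]
pA => pAAy   [A -> A A y]
pAAy => pAAyAy   [A -> A A y]
pAAyAy => pAAyAyAy   [A -> A A y]
pAAyAyAy => pAAyAyAyAy   [A -> A A y]
pAAyAyAyAy => pAAyAyAyAyAy   [A -> A A y]
pAAyAyAyAyAy => pfAyAyAyAyAy   [A -> f]
pfAyAyAyAyAy => pffyAyAyAyAy   [A -> f]
pffyAyAyAyAy => pffyfyAyAyAy   [A -> f]
pffyfyAyAyAy => pffyfyfyAyAy   [A -> f]
pffyfyfyAyAy => pffyfyfyfyAy   [A -> f]
pffyfyfyfyAy => pffyfyfyfyfy   [A -> f]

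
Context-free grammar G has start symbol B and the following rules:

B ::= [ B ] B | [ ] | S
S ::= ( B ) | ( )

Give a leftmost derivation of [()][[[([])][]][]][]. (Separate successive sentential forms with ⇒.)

B ⇒ [B]B   [B ::= [ B ] B]
[B]B ⇒ [S]B   [B ::= S]
[S]B ⇒ [()]B   [S ::= ( )]
[()]B ⇒ [()][B]B   [B ::= [ B ] B]
[()][B]B ⇒ [()][[B]B]B   [B ::= [ B ] B]
[()][[B]B]B ⇒ [()][[[B]B]B]B   [B ::= [ B ] B]
[()][[[B]B]B]B ⇒ [()][[[S]B]B]B   [B ::= S]
[()][[[S]B]B]B ⇒ [()][[[(B)]B]B]B   [S ::= ( B )]
[()][[[(B)]B]B]B ⇒ [()][[[([])]B]B]B   [B ::= [ ]]
[()][[[([])]B]B]B ⇒ [()][[[([])][]]B]B   [B ::= [ ]]
[()][[[([])][]]B]B ⇒ [()][[[([])][]][]]B   [B ::= [ ]]
[()][[[([])][]][]]B ⇒ [()][[[([])][]][]][]   [B ::= [ ]]

B ⇒ [B]B ⇒ [S]B ⇒ [()]B ⇒ [()][B]B ⇒ [()][[B]B]B ⇒ [()][[[B]B]B]B ⇒ [()][[[S]B]B]B ⇒ [()][[[(B)]B]B]B ⇒ [()][[[([])]B]B]B ⇒ [()][[[([])][]]B]B ⇒ [()][[[([])][]][]]B ⇒ [()][[[([])][]][]][]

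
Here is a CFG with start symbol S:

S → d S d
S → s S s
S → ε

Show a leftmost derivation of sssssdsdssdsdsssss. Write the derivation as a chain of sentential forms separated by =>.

S => sSs   [S → s S s]
sSs => ssSss   [S → s S s]
ssSss => sssSsss   [S → s S s]
sssSsss => ssssSssss   [S → s S s]
ssssSssss => sssssSsssss   [S → s S s]
sssssSsssss => sssssdSdsssss   [S → d S d]
sssssdSdsssss => sssssdsSsdsssss   [S → s S s]
sssssdsSsdsssss => sssssdsdSdsdsssss   [S → d S d]
sssssdsdSdsdsssss => sssssdsdsSsdsdsssss   [S → s S s]
sssssdsdsSsdsdsssss => sssssdsdssdsdsssss   [S → ε]

S => sSs => ssSss => sssSsss => ssssSssss => sssssSsssss => sssssdSdsssss => sssssdsSsdsssss => sssssdsdSdsdsssss => sssssdsdsSsdsdsssss => sssssdsdssdsdsssss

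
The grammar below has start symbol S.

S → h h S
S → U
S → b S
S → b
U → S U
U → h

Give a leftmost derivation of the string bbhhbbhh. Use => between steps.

S => U => SU => bSU => bbSU => bbhhSU => bbhhUU => bbhhSUU => bbhhbSUU => bbhhbbUU => bbhhbbhU => bbhhbbhh

S => U   [S → U]
U => SU   [U → S U]
SU => bSU   [S → b S]
bSU => bbSU   [S → b S]
bbSU => bbhhSU   [S → h h S]
bbhhSU => bbhhUU   [S → U]
bbhhUU => bbhhSUU   [U → S U]
bbhhSUU => bbhhbSUU   [S → b S]
bbhhbSUU => bbhhbbUU   [S → b]
bbhhbbUU => bbhhbbhU   [U → h]
bbhhbbhU => bbhhbbhh   [U → h]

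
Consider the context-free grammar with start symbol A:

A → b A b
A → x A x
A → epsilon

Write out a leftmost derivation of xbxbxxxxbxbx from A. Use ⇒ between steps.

A ⇒ xAx   [A → x A x]
xAx ⇒ xbAbx   [A → b A b]
xbAbx ⇒ xbxAxbx   [A → x A x]
xbxAxbx ⇒ xbxbAbxbx   [A → b A b]
xbxbAbxbx ⇒ xbxbxAxbxbx   [A → x A x]
xbxbxAxbxbx ⇒ xbxbxxAxxbxbx   [A → x A x]
xbxbxxAxxbxbx ⇒ xbxbxxxxbxbx   [A → epsilon]

A ⇒ xAx ⇒ xbAbx ⇒ xbxAxbx ⇒ xbxbAbxbx ⇒ xbxbxAxbxbx ⇒ xbxbxxAxxbxbx ⇒ xbxbxxxxbxbx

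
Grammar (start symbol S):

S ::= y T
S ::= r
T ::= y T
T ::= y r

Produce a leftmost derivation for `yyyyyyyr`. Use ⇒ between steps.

S ⇒ yT   [S ::= y T]
yT ⇒ yyT   [T ::= y T]
yyT ⇒ yyyT   [T ::= y T]
yyyT ⇒ yyyyT   [T ::= y T]
yyyyT ⇒ yyyyyT   [T ::= y T]
yyyyyT ⇒ yyyyyyT   [T ::= y T]
yyyyyyT ⇒ yyyyyyyr   [T ::= y r]

S ⇒ yT ⇒ yyT ⇒ yyyT ⇒ yyyyT ⇒ yyyyyT ⇒ yyyyyyT ⇒ yyyyyyyr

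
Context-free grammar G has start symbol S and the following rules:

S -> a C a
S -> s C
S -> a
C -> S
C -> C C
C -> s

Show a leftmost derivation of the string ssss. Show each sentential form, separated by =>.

S => sC   [S -> s C]
sC => sCC   [C -> C C]
sCC => sCCC   [C -> C C]
sCCC => ssCC   [C -> s]
ssCC => sssC   [C -> s]
sssC => ssss   [C -> s]

S => sC => sCC => sCCC => ssCC => sssC => ssss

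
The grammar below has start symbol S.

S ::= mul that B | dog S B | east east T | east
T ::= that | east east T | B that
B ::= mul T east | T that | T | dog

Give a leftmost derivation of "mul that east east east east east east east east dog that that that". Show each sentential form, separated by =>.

S => mul that B => mul that T => mul that east east T => mul that east east east east T => mul that east east east east east east T => mul that east east east east east east east east T => mul that east east east east east east east east B that => mul that east east east east east east east east T that that => mul that east east east east east east east east B that that that => mul that east east east east east east east east dog that that that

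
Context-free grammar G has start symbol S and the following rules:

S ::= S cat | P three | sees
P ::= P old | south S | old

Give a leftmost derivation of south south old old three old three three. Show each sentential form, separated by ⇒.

S ⇒ P three ⇒ south S three ⇒ south P three three ⇒ south P old three three ⇒ south south S old three three ⇒ south south P three old three three ⇒ south south P old three old three three ⇒ south south old old three old three three

S ⇒ P three   [S ::= P three]
P three ⇒ south S three   [P ::= south S]
south S three ⇒ south P three three   [S ::= P three]
south P three three ⇒ south P old three three   [P ::= P old]
south P old three three ⇒ south south S old three three   [P ::= south S]
south south S old three three ⇒ south south P three old three three   [S ::= P three]
south south P three old three three ⇒ south south P old three old three three   [P ::= P old]
south south P old three old three three ⇒ south south old old three old three three   [P ::= old]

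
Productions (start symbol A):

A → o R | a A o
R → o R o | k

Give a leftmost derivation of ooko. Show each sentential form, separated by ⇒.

A ⇒ oR   [A → o R]
oR ⇒ ooRo   [R → o R o]
ooRo ⇒ ooko   [R → k]

A⇒oR⇒ooRo⇒ooko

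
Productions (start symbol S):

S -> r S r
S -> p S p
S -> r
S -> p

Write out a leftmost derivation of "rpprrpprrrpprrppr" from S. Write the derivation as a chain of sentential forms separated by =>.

S => rSr => rpSpr => rppSppr => rpprSrppr => rpprrSrrppr => rpprrpSprrppr => rpprrppSpprrppr => rpprrpprSrpprrppr => rpprrpprrrpprrppr

S => rSr   [S -> r S r]
rSr => rpSpr   [S -> p S p]
rpSpr => rppSppr   [S -> p S p]
rppSppr => rpprSrppr   [S -> r S r]
rpprSrppr => rpprrSrrppr   [S -> r S r]
rpprrSrrppr => rpprrpSprrppr   [S -> p S p]
rpprrpSprrppr => rpprrppSpprrppr   [S -> p S p]
rpprrppSpprrppr => rpprrpprSrpprrppr   [S -> r S r]
rpprrpprSrpprrppr => rpprrpprrrpprrppr   [S -> r]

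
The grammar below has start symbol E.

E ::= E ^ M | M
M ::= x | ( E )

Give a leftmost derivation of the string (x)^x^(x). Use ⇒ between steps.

E⇒E^M⇒E^M^M⇒M^M^M⇒(E)^M^M⇒(M)^M^M⇒(x)^M^M⇒(x)^x^M⇒(x)^x^(E)⇒(x)^x^(M)⇒(x)^x^(x)

E ⇒ E^M   [E ::= E ^ M]
E^M ⇒ E^M^M   [E ::= E ^ M]
E^M^M ⇒ M^M^M   [E ::= M]
M^M^M ⇒ (E)^M^M   [M ::= ( E )]
(E)^M^M ⇒ (M)^M^M   [E ::= M]
(M)^M^M ⇒ (x)^M^M   [M ::= x]
(x)^M^M ⇒ (x)^x^M   [M ::= x]
(x)^x^M ⇒ (x)^x^(E)   [M ::= ( E )]
(x)^x^(E) ⇒ (x)^x^(M)   [E ::= M]
(x)^x^(M) ⇒ (x)^x^(x)   [M ::= x]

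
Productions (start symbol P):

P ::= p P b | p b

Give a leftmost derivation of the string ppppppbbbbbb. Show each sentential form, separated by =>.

P => pPb   [P ::= p P b]
pPb => ppPbb   [P ::= p P b]
ppPbb => pppPbbb   [P ::= p P b]
pppPbbb => ppppPbbbb   [P ::= p P b]
ppppPbbbb => pppppPbbbbb   [P ::= p P b]
pppppPbbbbb => ppppppbbbbbb   [P ::= p b]

P => pPb => ppPbb => pppPbbb => ppppPbbbb => pppppPbbbbb => ppppppbbbbbb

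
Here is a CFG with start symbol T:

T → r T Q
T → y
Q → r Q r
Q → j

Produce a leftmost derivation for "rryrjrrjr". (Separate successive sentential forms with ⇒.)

T ⇒ rTQ ⇒ rrTQQ ⇒ rryQQ ⇒ rryrQrQ ⇒ rryrjrQ ⇒ rryrjrrQr ⇒ rryrjrrjr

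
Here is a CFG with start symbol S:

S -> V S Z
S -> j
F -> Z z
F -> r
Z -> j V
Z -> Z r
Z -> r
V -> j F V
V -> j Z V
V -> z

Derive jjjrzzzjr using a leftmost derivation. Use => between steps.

S => VSZ   [S -> V S Z]
VSZ => jFVSZ   [V -> j F V]
jFVSZ => jZzVSZ   [F -> Z z]
jZzVSZ => jjVzVSZ   [Z -> j V]
jjVzVSZ => jjjZVzVSZ   [V -> j Z V]
jjjZVzVSZ => jjjrVzVSZ   [Z -> r]
jjjrVzVSZ => jjjrzzVSZ   [V -> z]
jjjrzzVSZ => jjjrzzzSZ   [V -> z]
jjjrzzzSZ => jjjrzzzjZ   [S -> j]
jjjrzzzjZ => jjjrzzzjr   [Z -> r]

S=>VSZ=>jFVSZ=>jZzVSZ=>jjVzVSZ=>jjjZVzVSZ=>jjjrVzVSZ=>jjjrzzVSZ=>jjjrzzzSZ=>jjjrzzzjZ=>jjjrzzzjr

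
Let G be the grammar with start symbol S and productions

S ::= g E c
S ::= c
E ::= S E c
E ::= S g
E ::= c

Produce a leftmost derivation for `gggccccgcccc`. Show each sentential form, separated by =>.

S => gEc => gSEcc => ggEcEcc => ggSgcEcc => gggEcgcEcc => gggSEccgcEcc => gggcEccgcEcc => gggccccgcEcc => gggccccgcccc

S => gEc   [S ::= g E c]
gEc => gSEcc   [E ::= S E c]
gSEcc => ggEcEcc   [S ::= g E c]
ggEcEcc => ggSgcEcc   [E ::= S g]
ggSgcEcc => gggEcgcEcc   [S ::= g E c]
gggEcgcEcc => gggSEccgcEcc   [E ::= S E c]
gggSEccgcEcc => gggcEccgcEcc   [S ::= c]
gggcEccgcEcc => gggccccgcEcc   [E ::= c]
gggccccgcEcc => gggccccgcccc   [E ::= c]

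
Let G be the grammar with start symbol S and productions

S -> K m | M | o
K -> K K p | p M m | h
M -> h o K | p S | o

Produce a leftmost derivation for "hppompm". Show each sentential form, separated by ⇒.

S ⇒ Km ⇒ KKpm ⇒ hKpm ⇒ hpMmpm ⇒ hppSmpm ⇒ hppMmpm ⇒ hppompm

S ⇒ Km   [S -> K m]
Km ⇒ KKpm   [K -> K K p]
KKpm ⇒ hKpm   [K -> h]
hKpm ⇒ hpMmpm   [K -> p M m]
hpMmpm ⇒ hppSmpm   [M -> p S]
hppSmpm ⇒ hppMmpm   [S -> M]
hppMmpm ⇒ hppompm   [M -> o]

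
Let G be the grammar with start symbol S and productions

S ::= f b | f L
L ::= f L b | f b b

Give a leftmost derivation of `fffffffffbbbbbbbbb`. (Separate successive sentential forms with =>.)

S => fL => ffLb => fffLbb => ffffLbbb => fffffLbbbb => ffffffLbbbbb => fffffffLbbbbbb => ffffffffLbbbbbbb => fffffffffbbbbbbbbb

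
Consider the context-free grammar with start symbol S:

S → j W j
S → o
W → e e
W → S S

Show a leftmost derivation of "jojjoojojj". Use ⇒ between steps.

S ⇒ jWj   [S → j W j]
jWj ⇒ jSSj   [W → S S]
jSSj ⇒ joSj   [S → o]
joSj ⇒ jojWjj   [S → j W j]
jojWjj ⇒ jojSSjj   [W → S S]
jojSSjj ⇒ jojjWjSjj   [S → j W j]
jojjWjSjj ⇒ jojjSSjSjj   [W → S S]
jojjSSjSjj ⇒ jojjoSjSjj   [S → o]
jojjoSjSjj ⇒ jojjoojSjj   [S → o]
jojjoojSjj ⇒ jojjoojojj   [S → o]

S⇒jWj⇒jSSj⇒joSj⇒jojWjj⇒jojSSjj⇒jojjWjSjj⇒jojjSSjSjj⇒jojjoSjSjj⇒jojjoojSjj⇒jojjoojojj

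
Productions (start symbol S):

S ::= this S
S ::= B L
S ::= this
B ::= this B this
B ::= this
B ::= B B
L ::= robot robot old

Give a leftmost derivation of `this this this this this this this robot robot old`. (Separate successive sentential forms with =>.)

S => B L => this B this L => this B B this L => this B B B this L => this this B this B B this L => this this this this B B this L => this this this this this B this L => this this this this this this this L => this this this this this this this robot robot old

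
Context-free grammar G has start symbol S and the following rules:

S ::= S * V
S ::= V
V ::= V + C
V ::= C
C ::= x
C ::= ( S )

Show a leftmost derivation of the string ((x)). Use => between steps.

S => V   [S ::= V]
V => C   [V ::= C]
C => (S)   [C ::= ( S )]
(S) => (V)   [S ::= V]
(V) => (C)   [V ::= C]
(C) => ((S))   [C ::= ( S )]
((S)) => ((V))   [S ::= V]
((V)) => ((C))   [V ::= C]
((C)) => ((x))   [C ::= x]

S => V => C => (S) => (V) => (C) => ((S)) => ((V)) => ((C)) => ((x))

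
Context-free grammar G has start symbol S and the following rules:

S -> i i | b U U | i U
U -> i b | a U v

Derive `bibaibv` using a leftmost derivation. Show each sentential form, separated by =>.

S => bUU => bibU => bibaUv => bibaibv

S => bUU   [S -> b U U]
bUU => bibU   [U -> i b]
bibU => bibaUv   [U -> a U v]
bibaUv => bibaibv   [U -> i b]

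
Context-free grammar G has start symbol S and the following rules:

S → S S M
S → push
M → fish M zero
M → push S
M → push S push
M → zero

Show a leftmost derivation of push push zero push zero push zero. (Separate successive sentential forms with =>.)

S => S S M   [S → S S M]
S S M => S S M S M   [S → S S M]
S S M S M => S S M S M S M   [S → S S M]
S S M S M S M => push S M S M S M   [S → push]
push S M S M S M => push push M S M S M   [S → push]
push push M S M S M => push push zero S M S M   [M → zero]
push push zero S M S M => push push zero push M S M   [S → push]
push push zero push M S M => push push zero push zero S M   [M → zero]
push push zero push zero S M => push push zero push zero push M   [S → push]
push push zero push zero push M => push push zero push zero push zero   [M → zero]

S => S S M => S S M S M => S S M S M S M => push S M S M S M => push push M S M S M => push push zero S M S M => push push zero push M S M => push push zero push zero S M => push push zero push zero push M => push push zero push zero push zero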